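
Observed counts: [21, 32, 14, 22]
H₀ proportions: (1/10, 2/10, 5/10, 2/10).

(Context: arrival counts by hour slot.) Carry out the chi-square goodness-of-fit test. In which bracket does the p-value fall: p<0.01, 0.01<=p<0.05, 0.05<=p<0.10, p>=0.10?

n = 89; E_i = n·p_i = [8.90, 17.80, 44.50, 17.80]
χ² = (21−8.90)²/8.90 + (32−17.80)²/17.80 + (14−44.50)²/44.50 + (22−17.80)²/17.80 = 49.6742
df = 3
p-value (upper-tail) = 0.00000
→ bracket: p<0.01

p-value bracket: p<0.01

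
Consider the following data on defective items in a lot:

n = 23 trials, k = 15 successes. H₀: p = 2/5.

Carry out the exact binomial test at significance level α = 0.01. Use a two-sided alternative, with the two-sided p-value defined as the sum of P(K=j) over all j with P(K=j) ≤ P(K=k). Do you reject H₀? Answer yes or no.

Exact binomial: n=23, k=15, p₀=2/5=0.4000
P(X=j) = C(n,j)·p₀^j·(1−p₀)^(n−j); p = Σ P(X=j) over j with P(X=j) ≤ P(X=15)
p-value (two-sided) = 0.01798
At α=0.01: p ≥ α → fail to reject H₀

reject H₀: no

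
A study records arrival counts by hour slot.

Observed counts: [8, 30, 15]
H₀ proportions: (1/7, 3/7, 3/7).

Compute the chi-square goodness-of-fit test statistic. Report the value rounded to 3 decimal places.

test statistic = 4.981

n = 53; E_i = n·p_i = [7.57, 22.71, 22.71]
χ² = (8−7.57)²/7.57 + (30−22.71)²/22.71 + (15−22.71)²/22.71 = 4.9811
df = 2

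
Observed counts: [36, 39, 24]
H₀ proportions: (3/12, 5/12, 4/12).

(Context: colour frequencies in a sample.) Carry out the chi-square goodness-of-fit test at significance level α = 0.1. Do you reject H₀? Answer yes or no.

n = 99; E_i = n·p_i = [24.75, 41.25, 33.00]
χ² = (36−24.75)²/24.75 + (39−41.25)²/41.25 + (24−33.00)²/33.00 = 7.6909
df = 2
p-value (upper-tail) = 0.02138
At α=0.1: p < α → reject H₀

reject H₀: yes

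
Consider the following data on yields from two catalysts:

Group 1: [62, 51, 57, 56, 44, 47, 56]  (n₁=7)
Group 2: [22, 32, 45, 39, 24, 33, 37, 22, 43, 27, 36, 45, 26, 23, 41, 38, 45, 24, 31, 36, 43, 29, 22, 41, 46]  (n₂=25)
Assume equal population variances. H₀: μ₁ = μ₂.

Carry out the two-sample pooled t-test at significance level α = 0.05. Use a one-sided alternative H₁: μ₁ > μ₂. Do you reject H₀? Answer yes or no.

x̄₁=53.286, s₁=6.264, n₁=7
x̄₂=34.000, s₂=8.490, n₂=25
s_p² = [6·6.264² + 24·8.490²]/30 = 65.5143
SE = √(s_p²·(1/7+1/25)) = 3.4612
t = (53.286−34.000)/3.4612 = 5.5720
df = 30
p-value (one-sided, H₁ greater) = 0.00000
At α=0.05: p < α → reject H₀

reject H₀: yes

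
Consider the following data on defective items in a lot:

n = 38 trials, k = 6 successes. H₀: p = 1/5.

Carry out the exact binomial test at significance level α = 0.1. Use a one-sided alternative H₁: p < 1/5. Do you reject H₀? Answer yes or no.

reject H₀: no

Exact binomial: n=38, k=6, p₀=1/5=0.2000
P(X≤6) from Σ C(n,i)·p₀^i·(1−p₀)^(n−i)
p-value (one-sided, H₁ less) = 0.34036
At α=0.1: p ≥ α → fail to reject H₀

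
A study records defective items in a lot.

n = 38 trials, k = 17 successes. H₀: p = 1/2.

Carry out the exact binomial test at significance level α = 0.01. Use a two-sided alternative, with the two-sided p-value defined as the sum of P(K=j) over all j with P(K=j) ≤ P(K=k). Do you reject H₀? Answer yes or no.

reject H₀: no

Exact binomial: n=38, k=17, p₀=1/2=0.5000
P(X=j) = C(n,j)·p₀^j·(1−p₀)^(n−j); p = Σ P(X=j) over j with P(X=j) ≤ P(X=17)
p-value (two-sided) = 0.62710
At α=0.01: p ≥ α → fail to reject H₀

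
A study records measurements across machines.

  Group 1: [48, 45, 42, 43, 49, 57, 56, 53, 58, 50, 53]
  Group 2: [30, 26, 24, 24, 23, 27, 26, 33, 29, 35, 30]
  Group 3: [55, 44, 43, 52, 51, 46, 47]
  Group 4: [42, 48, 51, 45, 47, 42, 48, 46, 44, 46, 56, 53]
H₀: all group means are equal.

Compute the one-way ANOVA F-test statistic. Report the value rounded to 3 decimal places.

Group means [50.36, 27.91, 48.29, 47.33], grand mean 43.098
SSB = Σnᵢ(x̄ᵢ−x̄)² = 3522.060; SSW = ΣΣ(x−x̄ᵢ)² = 775.550
MSB = 3522.060/3 = 1174.0200; MSW = 775.550/37 = 20.9608
F = MSB/MSW = 56.0103
df = (3, 37)

test statistic = 56.010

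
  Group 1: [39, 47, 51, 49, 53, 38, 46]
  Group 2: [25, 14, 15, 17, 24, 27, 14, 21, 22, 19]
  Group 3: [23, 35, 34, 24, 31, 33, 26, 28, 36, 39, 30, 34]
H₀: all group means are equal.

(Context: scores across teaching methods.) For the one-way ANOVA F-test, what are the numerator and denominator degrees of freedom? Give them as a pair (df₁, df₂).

degrees of freedom = [2, 26]

k = 3 groups, N = 29 total
df = (k−1, N−k) = (3−1, 29−3) = (2, 26)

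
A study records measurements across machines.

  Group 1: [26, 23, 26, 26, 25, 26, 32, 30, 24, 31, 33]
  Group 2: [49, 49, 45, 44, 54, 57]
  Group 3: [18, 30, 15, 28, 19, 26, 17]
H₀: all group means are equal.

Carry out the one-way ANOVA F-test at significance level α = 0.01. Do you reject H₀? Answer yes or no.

Group means [27.45, 49.67, 21.86], grand mean 31.375
SSB = Σnᵢ(x̄ᵢ−x̄)² = 2810.707; SSW = ΣΣ(x−x̄ᵢ)² = 458.918
MSB = 2810.707/2 = 1405.3536; MSW = 458.918/21 = 21.8532
F = MSB/MSW = 64.3087
df = (2, 21)
p-value (upper-tail) = 0.00000
At α=0.01: p < α → reject H₀

reject H₀: yes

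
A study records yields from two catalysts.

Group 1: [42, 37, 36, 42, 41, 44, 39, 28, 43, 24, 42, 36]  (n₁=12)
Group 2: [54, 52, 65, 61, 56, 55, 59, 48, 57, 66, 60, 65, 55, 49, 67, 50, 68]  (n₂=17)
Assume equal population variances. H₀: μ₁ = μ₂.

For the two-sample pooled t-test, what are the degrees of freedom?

degrees of freedom = 27

df = n₁ + n₂ − 2 = 12 + 17 − 2 = 27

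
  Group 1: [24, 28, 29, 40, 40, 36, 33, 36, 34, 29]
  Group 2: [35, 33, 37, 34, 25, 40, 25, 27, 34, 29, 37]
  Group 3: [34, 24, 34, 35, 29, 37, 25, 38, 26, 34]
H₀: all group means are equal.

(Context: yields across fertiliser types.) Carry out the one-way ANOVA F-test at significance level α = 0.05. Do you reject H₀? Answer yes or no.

reject H₀: no

Group means [32.90, 32.36, 31.60], grand mean 32.290
SSB = Σnᵢ(x̄ᵢ−x̄)² = 8.542; SSW = ΣΣ(x−x̄ᵢ)² = 755.845
MSB = 8.542/2 = 4.2708; MSW = 755.845/28 = 26.9945
F = MSB/MSW = 0.1582
df = (2, 28)
p-value (upper-tail) = 0.85443
At α=0.05: p ≥ α → fail to reject H₀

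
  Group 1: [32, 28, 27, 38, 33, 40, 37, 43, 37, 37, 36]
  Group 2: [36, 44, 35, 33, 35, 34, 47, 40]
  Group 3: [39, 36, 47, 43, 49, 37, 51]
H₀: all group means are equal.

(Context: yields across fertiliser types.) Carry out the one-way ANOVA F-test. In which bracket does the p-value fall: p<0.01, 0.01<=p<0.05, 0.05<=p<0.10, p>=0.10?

p-value bracket: 0.01<=p<0.05

Group means [35.27, 38.00, 43.14], grand mean 38.231
SSB = Σnᵢ(x̄ᵢ−x̄)² = 265.576; SSW = ΣΣ(x−x̄ᵢ)² = 637.039
MSB = 265.576/2 = 132.7882; MSW = 637.039/23 = 27.6973
F = MSB/MSW = 4.7943
df = (2, 23)
p-value (upper-tail) = 0.01818
→ bracket: 0.01<=p<0.05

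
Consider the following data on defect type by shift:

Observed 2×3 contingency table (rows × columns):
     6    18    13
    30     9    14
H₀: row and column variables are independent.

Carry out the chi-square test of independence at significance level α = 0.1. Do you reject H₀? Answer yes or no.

reject H₀: yes

Row totals [37, 53], col totals [36, 27, 27], n=90
χ² = (6−14.80)²/14.80 + (18−11.10)²/11.10 + (13−11.10)²/11.10 + (30−21.20)²/21.20 + (9−15.90)²/15.90 + (14−15.90)²/15.90 = 16.7211
df = 2
p-value (upper-tail) = 0.00023
At α=0.1: p < α → reject H₀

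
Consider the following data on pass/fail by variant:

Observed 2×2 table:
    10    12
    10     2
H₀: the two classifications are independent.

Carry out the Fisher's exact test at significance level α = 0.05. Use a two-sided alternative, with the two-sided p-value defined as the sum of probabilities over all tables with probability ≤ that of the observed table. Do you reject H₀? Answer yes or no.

reject H₀: no

Margins: r₁=22, r₂=12, c₁=20, c₂=14, n=34
p_obs = C(22,10)·C(12,10)/C(34,20); sum pmf over tables with pmf ≤ p_obs
p-value (two-sided) = 0.06623
At α=0.05: p ≥ α → fail to reject H₀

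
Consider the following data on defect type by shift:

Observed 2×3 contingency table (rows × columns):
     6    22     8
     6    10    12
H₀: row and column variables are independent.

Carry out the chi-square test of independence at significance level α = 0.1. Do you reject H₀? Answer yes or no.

reject H₀: no

Row totals [36, 28], col totals [12, 32, 20], n=64
χ² = (6−6.75)²/6.75 + (22−18.00)²/18.00 + (8−11.25)²/11.25 + (6−5.25)²/5.25 + (10−14.00)²/14.00 + (12−8.75)²/8.75 = 4.3683
df = 2
p-value (upper-tail) = 0.11258
At α=0.1: p ≥ α → fail to reject H₀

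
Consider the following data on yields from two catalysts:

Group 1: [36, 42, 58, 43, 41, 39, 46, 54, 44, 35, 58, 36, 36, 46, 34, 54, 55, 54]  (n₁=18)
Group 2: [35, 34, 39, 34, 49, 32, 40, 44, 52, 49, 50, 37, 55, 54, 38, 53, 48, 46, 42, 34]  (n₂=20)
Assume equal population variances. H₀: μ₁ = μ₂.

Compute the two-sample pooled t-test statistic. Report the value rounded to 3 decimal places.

x̄₁=45.056, s₁=8.447, n₁=18
x̄₂=43.250, s₂=7.663, n₂=20
s_p² = [17·8.447² + 19·7.663²]/36 = 64.6860
SE = √(s_p²·(1/18+1/20)) = 2.6130
t = (45.056−43.250)/2.6130 = 0.6910
df = 36

test statistic = 0.691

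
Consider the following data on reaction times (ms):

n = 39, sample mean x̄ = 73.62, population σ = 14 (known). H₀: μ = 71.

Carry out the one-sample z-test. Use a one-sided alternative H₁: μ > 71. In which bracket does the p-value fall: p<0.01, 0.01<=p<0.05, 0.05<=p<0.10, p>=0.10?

SE = σ/√n = 14/√39 = 2.2418
z = (x̄−μ₀)/SE = (73.62−71)/2.2418 = 1.1687
p-value (one-sided, H₁ greater) = 0.12126
→ bracket: p>=0.10

p-value bracket: p>=0.10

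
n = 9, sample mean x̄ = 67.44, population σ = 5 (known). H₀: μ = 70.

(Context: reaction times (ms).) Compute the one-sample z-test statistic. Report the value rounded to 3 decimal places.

test statistic = -1.536

SE = σ/√n = 5/√9 = 1.6667
z = (x̄−μ₀)/SE = (67.44−70)/1.6667 = -1.5360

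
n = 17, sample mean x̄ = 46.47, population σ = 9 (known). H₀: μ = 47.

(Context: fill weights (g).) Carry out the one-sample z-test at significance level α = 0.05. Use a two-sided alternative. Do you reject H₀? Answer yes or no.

SE = σ/√n = 9/√17 = 2.1828
z = (x̄−μ₀)/SE = (46.47−47)/2.1828 = -0.2428
p-value (two-sided) = 0.80816
At α=0.05: p ≥ α → fail to reject H₀

reject H₀: no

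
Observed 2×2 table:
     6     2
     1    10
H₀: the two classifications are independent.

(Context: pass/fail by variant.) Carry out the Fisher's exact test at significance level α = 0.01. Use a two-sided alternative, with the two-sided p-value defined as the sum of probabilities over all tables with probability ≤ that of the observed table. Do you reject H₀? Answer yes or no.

Margins: r₁=8, r₂=11, c₁=7, c₂=12, n=19
p_obs = C(8,6)·C(11,1)/C(19,7); sum pmf over tables with pmf ≤ p_obs
p-value (two-sided) = 0.00627
At α=0.01: p < α → reject H₀

reject H₀: yes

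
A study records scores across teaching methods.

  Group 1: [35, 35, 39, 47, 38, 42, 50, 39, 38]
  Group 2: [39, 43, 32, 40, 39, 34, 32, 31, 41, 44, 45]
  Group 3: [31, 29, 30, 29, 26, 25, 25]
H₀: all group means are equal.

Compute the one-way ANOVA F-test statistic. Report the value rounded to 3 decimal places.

test statistic = 16.083

Group means [40.33, 38.18, 27.86], grand mean 36.222
SSB = Σnᵢ(x̄ᵢ−x̄)² = 684.173; SSW = ΣΣ(x−x̄ᵢ)² = 510.494
MSB = 684.173/2 = 342.0866; MSW = 510.494/24 = 21.2706
F = MSB/MSW = 16.0826
df = (2, 24)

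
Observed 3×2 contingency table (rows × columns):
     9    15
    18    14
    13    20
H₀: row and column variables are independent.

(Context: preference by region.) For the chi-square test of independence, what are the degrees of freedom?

degrees of freedom = 2

df = (r−1)(c−1) = (3−1)·(2−1) = 2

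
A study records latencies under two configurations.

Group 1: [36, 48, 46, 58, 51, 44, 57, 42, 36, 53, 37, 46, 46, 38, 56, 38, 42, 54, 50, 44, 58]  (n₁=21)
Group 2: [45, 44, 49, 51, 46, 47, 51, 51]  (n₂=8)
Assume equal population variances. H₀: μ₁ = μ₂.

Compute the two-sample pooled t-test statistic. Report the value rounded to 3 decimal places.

x̄₁=46.667, s₁=7.439, n₁=21
x̄₂=48.000, s₂=2.878, n₂=8
s_p² = [20·7.439² + 7·2.878²]/27 = 43.1358
SE = √(s_p²·(1/21+1/8)) = 2.7287
t = (46.667−48.000)/2.7287 = -0.4886
df = 27

test statistic = -0.489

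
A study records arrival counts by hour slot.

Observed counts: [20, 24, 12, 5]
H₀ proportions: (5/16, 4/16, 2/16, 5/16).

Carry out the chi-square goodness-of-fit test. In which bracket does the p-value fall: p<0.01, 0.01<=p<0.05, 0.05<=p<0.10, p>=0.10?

n = 61; E_i = n·p_i = [19.06, 15.25, 7.62, 19.06]
χ² = (20−19.06)²/19.06 + (24−15.25)²/15.25 + (12−7.62)²/7.62 + (5−19.06)²/19.06 = 17.9508
df = 3
p-value (upper-tail) = 0.00045
→ bracket: p<0.01

p-value bracket: p<0.01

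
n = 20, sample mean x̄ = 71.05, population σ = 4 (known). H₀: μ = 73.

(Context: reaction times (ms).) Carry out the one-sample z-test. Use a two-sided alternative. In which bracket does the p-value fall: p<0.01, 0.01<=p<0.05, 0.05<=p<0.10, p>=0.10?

SE = σ/√n = 4/√20 = 0.8944
z = (x̄−μ₀)/SE = (71.05−73)/0.8944 = -2.1802
p-value (two-sided) = 0.02925
→ bracket: 0.01<=p<0.05

p-value bracket: 0.01<=p<0.05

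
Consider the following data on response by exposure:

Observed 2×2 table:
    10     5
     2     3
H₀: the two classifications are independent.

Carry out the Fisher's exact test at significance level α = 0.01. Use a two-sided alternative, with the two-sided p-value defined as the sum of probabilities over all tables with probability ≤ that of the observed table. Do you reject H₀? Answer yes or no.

reject H₀: no

Margins: r₁=15, r₂=5, c₁=12, c₂=8, n=20
p_obs = C(15,10)·C(5,2)/C(20,12); sum pmf over tables with pmf ≤ p_obs
p-value (two-sided) = 0.34727
At α=0.01: p ≥ α → fail to reject H₀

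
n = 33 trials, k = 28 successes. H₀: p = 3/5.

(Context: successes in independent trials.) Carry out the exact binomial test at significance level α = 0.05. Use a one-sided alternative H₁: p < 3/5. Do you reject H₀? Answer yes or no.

reject H₀: no

Exact binomial: n=33, k=28, p₀=3/5=0.6000
P(X≤28) from Σ C(n,i)·p₀^i·(1−p₀)^(n−i)
p-value (one-sided, H₁ less) = 0.99952
At α=0.05: p ≥ α → fail to reject H₀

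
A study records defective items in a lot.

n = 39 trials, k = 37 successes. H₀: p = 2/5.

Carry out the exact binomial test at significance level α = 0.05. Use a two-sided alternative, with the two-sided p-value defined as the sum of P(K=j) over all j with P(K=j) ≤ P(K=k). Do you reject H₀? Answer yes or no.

reject H₀: yes

Exact binomial: n=39, k=37, p₀=2/5=0.4000
P(X=j) = C(n,j)·p₀^j·(1−p₀)^(n−j); p = Σ P(X=j) over j with P(X=j) ≤ P(X=37)
p-value (two-sided) = 0.00000
At α=0.05: p < α → reject H₀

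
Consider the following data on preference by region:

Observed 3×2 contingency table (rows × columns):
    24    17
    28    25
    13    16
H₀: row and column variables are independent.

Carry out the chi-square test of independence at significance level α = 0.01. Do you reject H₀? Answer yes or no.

reject H₀: no

Row totals [41, 53, 29], col totals [65, 58], n=123
χ² = (24−21.67)²/21.67 + (17−19.33)²/19.33 + (28−28.01)²/28.01 + (25−24.99)²/24.99 + (13−15.33)²/15.33 + (16−13.67)²/13.67 = 1.2811
df = 2
p-value (upper-tail) = 0.52701
At α=0.01: p ≥ α → fail to reject H₀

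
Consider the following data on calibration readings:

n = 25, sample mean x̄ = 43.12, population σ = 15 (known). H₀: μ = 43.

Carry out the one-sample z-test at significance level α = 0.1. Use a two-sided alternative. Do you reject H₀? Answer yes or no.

SE = σ/√n = 15/√25 = 3.0000
z = (x̄−μ₀)/SE = (43.12−43)/3.0000 = 0.0400
p-value (two-sided) = 0.96809
At α=0.1: p ≥ α → fail to reject H₀

reject H₀: no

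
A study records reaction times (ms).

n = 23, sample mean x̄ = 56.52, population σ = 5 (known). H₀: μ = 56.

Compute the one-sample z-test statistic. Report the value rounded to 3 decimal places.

SE = σ/√n = 5/√23 = 1.0426
z = (x̄−μ₀)/SE = (56.52−56)/1.0426 = 0.4988

test statistic = 0.499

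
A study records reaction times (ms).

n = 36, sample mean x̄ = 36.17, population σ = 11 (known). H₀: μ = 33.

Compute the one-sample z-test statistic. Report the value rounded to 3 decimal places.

test statistic = 1.729

SE = σ/√n = 11/√36 = 1.8333
z = (x̄−μ₀)/SE = (36.17−33)/1.8333 = 1.7291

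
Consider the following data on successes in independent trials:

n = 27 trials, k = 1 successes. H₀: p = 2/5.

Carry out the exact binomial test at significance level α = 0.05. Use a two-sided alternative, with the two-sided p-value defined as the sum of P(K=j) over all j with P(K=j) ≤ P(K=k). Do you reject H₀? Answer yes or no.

Exact binomial: n=27, k=1, p₀=2/5=0.4000
P(X=j) = C(n,j)·p₀^j·(1−p₀)^(n−j); p = Σ P(X=j) over j with P(X=j) ≤ P(X=1)
p-value (two-sided) = 0.00003
At α=0.05: p < α → reject H₀

reject H₀: yes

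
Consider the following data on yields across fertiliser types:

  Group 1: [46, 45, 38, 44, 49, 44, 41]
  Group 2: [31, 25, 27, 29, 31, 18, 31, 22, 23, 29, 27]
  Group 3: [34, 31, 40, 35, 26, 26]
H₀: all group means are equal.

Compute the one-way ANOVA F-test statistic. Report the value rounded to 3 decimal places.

Group means [43.86, 26.64, 32.00], grand mean 33.000
SSB = Σnᵢ(x̄ᵢ−x̄)² = 1276.597; SSW = ΣΣ(x−x̄ᵢ)² = 405.403
MSB = 1276.597/2 = 638.2987; MSW = 405.403/21 = 19.3049
F = MSB/MSW = 33.0641
df = (2, 21)

test statistic = 33.064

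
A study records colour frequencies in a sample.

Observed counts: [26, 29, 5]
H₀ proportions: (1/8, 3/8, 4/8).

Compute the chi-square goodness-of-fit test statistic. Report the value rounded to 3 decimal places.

n = 60; E_i = n·p_i = [7.50, 22.50, 30.00]
χ² = (26−7.50)²/7.50 + (29−22.50)²/22.50 + (5−30.00)²/30.00 = 68.3444
df = 2

test statistic = 68.344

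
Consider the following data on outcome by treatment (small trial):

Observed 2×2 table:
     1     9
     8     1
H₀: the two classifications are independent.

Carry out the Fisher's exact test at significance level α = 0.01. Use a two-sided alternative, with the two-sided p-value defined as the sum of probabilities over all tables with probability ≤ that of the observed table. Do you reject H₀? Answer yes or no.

reject H₀: yes

Margins: r₁=10, r₂=9, c₁=9, c₂=10, n=19
p_obs = C(10,1)·C(9,8)/C(19,9); sum pmf over tables with pmf ≤ p_obs
p-value (two-sided) = 0.00109
At α=0.01: p < α → reject H₀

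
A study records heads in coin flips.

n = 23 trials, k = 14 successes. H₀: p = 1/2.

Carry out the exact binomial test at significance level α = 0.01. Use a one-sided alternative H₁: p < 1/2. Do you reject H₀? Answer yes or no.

reject H₀: no

Exact binomial: n=23, k=14, p₀=1/2=0.5000
P(X≤14) from Σ C(n,i)·p₀^i·(1−p₀)^(n−i)
p-value (one-sided, H₁ less) = 0.89498
At α=0.01: p ≥ α → fail to reject H₀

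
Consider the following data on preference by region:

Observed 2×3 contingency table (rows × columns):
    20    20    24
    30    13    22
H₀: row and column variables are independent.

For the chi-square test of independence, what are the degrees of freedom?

degrees of freedom = 2

df = (r−1)(c−1) = (2−1)·(3−1) = 2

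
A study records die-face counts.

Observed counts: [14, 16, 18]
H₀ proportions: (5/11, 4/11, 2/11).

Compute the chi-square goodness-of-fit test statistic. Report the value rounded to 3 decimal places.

test statistic = 12.775

n = 48; E_i = n·p_i = [21.82, 17.45, 8.73]
χ² = (14−21.82)²/21.82 + (16−17.45)²/17.45 + (18−8.73)²/8.73 = 12.7750
df = 2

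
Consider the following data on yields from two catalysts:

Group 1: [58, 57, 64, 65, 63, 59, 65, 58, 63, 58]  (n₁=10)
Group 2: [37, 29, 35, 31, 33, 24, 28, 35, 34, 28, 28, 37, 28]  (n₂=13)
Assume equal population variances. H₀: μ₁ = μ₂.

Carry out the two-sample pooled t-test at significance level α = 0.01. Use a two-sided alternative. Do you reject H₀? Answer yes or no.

reject H₀: yes

x̄₁=61.000, s₁=3.266, n₁=10
x̄₂=31.308, s₂=4.131, n₂=13
s_p² = [9·3.266² + 12·4.131²]/21 = 14.3223
SE = √(s_p²·(1/10+1/13)) = 1.5918
t = (61.000−31.308)/1.5918 = 18.6528
df = 21
p-value (two-sided) = 0.00000
At α=0.01: p < α → reject H₀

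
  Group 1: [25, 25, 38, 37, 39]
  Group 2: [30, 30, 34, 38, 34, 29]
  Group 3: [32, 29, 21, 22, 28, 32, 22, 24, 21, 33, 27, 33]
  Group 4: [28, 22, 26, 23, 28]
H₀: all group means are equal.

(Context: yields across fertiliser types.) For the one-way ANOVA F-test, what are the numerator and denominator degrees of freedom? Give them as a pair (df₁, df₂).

k = 4 groups, N = 28 total
df = (k−1, N−k) = (4−1, 28−4) = (3, 24)

degrees of freedom = [3, 24]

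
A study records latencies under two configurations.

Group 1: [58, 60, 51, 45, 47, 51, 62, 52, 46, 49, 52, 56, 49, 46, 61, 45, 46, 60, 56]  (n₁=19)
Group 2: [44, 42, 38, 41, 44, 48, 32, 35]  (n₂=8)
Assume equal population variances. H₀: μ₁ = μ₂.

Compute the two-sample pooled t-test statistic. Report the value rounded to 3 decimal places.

test statistic = 4.854

x̄₁=52.211, s₁=5.903, n₁=19
x̄₂=40.500, s₂=5.237, n₂=8
s_p² = [18·5.903² + 7·5.237²]/25 = 32.7663
SE = √(s_p²·(1/19+1/8)) = 2.4125
t = (52.211−40.500)/2.4125 = 4.8540
df = 25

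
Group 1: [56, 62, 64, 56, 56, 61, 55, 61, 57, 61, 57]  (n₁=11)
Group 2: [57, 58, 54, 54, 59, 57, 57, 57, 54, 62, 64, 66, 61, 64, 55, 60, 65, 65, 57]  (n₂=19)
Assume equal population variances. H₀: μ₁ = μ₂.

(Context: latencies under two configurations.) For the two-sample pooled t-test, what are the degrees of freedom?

df = n₁ + n₂ − 2 = 11 + 19 − 2 = 28

degrees of freedom = 28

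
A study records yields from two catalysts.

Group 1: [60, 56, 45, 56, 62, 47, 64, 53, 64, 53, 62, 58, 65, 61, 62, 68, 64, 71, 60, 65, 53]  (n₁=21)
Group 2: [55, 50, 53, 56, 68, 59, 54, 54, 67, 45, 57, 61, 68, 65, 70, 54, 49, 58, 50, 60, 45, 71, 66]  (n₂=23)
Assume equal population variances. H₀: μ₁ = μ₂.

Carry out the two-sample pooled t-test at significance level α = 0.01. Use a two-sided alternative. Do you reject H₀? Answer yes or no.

reject H₀: no

x̄₁=59.476, s₁=6.585, n₁=21
x̄₂=58.043, s₂=7.848, n₂=23
s_p² = [20·6.585² + 22·7.848²]/42 = 52.9094
SE = √(s_p²·(1/21+1/23)) = 2.1954
t = (59.476−58.043)/2.1954 = 0.6526
df = 42
p-value (two-sided) = 0.51758
At α=0.01: p ≥ α → fail to reject H₀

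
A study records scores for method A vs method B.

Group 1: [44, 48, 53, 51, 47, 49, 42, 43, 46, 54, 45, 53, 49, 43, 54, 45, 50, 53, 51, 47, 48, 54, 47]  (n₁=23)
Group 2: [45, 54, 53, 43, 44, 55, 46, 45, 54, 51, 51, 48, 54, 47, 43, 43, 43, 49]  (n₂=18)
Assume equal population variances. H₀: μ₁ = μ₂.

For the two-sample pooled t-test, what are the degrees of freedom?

df = n₁ + n₂ − 2 = 23 + 18 − 2 = 39

degrees of freedom = 39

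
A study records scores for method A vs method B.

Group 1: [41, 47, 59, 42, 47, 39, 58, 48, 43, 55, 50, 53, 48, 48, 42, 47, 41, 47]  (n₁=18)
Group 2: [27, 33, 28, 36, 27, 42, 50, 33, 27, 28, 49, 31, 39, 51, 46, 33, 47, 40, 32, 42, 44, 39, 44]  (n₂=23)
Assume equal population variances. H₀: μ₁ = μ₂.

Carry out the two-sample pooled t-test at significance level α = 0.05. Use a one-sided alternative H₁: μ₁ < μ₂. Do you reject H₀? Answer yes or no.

x̄₁=47.500, s₁=5.813, n₁=18
x̄₂=37.739, s₂=8.018, n₂=23
s_p² = [17·5.813² + 22·8.018²]/39 = 50.9983
SE = √(s_p²·(1/18+1/23)) = 2.2473
t = (47.500−37.739)/2.2473 = 4.3433
df = 39
p-value (one-sided, H₁ less) = 0.99995
At α=0.05: p ≥ α → fail to reject H₀

reject H₀: no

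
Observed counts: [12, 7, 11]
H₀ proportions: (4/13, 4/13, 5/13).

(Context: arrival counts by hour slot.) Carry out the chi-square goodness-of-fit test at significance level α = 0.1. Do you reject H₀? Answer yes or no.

n = 30; E_i = n·p_i = [9.23, 9.23, 11.54]
χ² = (12−9.23)²/9.23 + (7−9.23)²/9.23 + (11−11.54)²/11.54 = 1.3950
df = 2
p-value (upper-tail) = 0.49783
At α=0.1: p ≥ α → fail to reject H₀

reject H₀: no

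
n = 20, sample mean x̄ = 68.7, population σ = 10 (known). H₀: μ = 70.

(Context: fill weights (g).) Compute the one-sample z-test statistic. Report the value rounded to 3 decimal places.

SE = σ/√n = 10/√20 = 2.2361
z = (x̄−μ₀)/SE = (68.7−70)/2.2361 = -0.5814

test statistic = -0.581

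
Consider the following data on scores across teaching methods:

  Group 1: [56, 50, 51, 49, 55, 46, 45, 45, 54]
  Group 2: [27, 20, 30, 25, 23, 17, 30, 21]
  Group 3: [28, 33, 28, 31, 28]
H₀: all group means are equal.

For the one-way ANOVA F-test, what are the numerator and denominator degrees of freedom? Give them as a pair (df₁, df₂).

k = 3 groups, N = 22 total
df = (k−1, N−k) = (3−1, 22−3) = (2, 19)

degrees of freedom = [2, 19]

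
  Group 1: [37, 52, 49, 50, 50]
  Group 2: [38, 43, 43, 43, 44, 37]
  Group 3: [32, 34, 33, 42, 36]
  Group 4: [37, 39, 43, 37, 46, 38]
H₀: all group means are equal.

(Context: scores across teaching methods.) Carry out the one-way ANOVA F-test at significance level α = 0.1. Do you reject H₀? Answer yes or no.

reject H₀: yes

Group means [47.60, 41.33, 35.40, 40.00], grand mean 41.045
SSB = Σnᵢ(x̄ᵢ−x̄)² = 381.221; SSW = ΣΣ(x−x̄ᵢ)² = 321.733
MSB = 381.221/3 = 127.0737; MSW = 321.733/18 = 17.8741
F = MSB/MSW = 7.1094
df = (3, 18)
p-value (upper-tail) = 0.00238
At α=0.1: p < α → reject H₀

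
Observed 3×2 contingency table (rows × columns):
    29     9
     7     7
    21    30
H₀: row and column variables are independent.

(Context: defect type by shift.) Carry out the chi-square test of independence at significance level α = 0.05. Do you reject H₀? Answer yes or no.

reject H₀: yes

Row totals [38, 14, 51], col totals [57, 46], n=103
χ² = (29−21.03)²/21.03 + (9−16.97)²/16.97 + (7−7.75)²/7.75 + (7−6.25)²/6.25 + (21−28.22)²/28.22 + (30−22.78)²/22.78 = 11.0660
df = 2
p-value (upper-tail) = 0.00395
At α=0.05: p < α → reject H₀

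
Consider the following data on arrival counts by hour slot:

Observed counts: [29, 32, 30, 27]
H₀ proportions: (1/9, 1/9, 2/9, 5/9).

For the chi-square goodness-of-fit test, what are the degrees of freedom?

degrees of freedom = 3

df = k − 1 = 4 − 1 = 3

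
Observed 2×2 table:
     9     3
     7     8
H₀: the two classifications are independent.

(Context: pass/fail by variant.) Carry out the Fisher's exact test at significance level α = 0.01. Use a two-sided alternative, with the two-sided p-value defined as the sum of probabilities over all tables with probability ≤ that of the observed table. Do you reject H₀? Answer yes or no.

reject H₀: no

Margins: r₁=12, r₂=15, c₁=16, c₂=11, n=27
p_obs = C(12,9)·C(15,7)/C(27,16); sum pmf over tables with pmf ≤ p_obs
p-value (two-sided) = 0.23883
At α=0.01: p ≥ α → fail to reject H₀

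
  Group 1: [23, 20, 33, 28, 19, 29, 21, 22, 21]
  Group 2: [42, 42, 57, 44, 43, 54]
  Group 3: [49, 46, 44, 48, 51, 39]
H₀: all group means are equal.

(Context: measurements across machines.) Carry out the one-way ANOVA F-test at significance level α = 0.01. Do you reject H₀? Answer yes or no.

Group means [24.00, 47.00, 46.17], grand mean 36.905
SSB = Σnᵢ(x̄ᵢ−x̄)² = 2624.976; SSW = ΣΣ(x−x̄ᵢ)² = 500.833
MSB = 2624.976/2 = 1312.4881; MSW = 500.833/18 = 27.8241
F = MSB/MSW = 47.1710
df = (2, 18)
p-value (upper-tail) = 0.00000
At α=0.01: p < α → reject H₀

reject H₀: yes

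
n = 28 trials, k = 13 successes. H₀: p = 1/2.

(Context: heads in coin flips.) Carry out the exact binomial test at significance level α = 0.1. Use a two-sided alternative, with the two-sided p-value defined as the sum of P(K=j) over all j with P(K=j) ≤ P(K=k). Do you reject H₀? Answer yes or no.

Exact binomial: n=28, k=13, p₀=1/2=0.5000
P(X=j) = C(n,j)·p₀^j·(1−p₀)^(n−j); p = Σ P(X=j) over j with P(X=j) ≤ P(X=13)
p-value (two-sided) = 0.85055
At α=0.1: p ≥ α → fail to reject H₀

reject H₀: no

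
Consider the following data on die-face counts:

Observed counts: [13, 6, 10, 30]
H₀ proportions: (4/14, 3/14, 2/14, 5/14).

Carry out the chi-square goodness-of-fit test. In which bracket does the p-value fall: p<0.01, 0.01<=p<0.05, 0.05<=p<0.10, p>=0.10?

p-value bracket: 0.01<=p<0.05

n = 59; E_i = n·p_i = [16.86, 12.64, 8.43, 21.07]
χ² = (13−16.86)²/16.86 + (6−12.64)²/12.64 + (10−8.43)²/8.43 + (30−21.07)²/21.07 = 8.4492
df = 3
p-value (upper-tail) = 0.03759
→ bracket: 0.01<=p<0.05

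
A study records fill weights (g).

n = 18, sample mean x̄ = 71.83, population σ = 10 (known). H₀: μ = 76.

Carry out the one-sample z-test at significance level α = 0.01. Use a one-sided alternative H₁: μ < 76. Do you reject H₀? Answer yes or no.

reject H₀: no

SE = σ/√n = 10/√18 = 2.3570
z = (x̄−μ₀)/SE = (71.83−76)/2.3570 = -1.7692
p-value (one-sided, H₁ less) = 0.03843
At α=0.01: p ≥ α → fail to reject H₀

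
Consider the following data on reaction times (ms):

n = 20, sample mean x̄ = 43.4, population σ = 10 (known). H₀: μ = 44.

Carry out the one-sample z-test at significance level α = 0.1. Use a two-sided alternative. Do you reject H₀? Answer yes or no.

reject H₀: no

SE = σ/√n = 10/√20 = 2.2361
z = (x̄−μ₀)/SE = (43.4−44)/2.2361 = -0.2683
p-value (two-sided) = 0.78845
At α=0.1: p ≥ α → fail to reject H₀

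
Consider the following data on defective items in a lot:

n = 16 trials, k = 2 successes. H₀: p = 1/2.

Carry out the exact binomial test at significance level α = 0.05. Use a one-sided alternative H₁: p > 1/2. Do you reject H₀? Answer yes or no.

reject H₀: no

Exact binomial: n=16, k=2, p₀=1/2=0.5000
P(X≥2) from Σ C(n,i)·p₀^i·(1−p₀)^(n−i)
p-value (one-sided, H₁ greater) = 0.99974
At α=0.05: p ≥ α → fail to reject H₀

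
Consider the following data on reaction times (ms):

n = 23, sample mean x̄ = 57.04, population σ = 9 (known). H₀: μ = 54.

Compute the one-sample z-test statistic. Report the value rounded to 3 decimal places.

test statistic = 1.620

SE = σ/√n = 9/√23 = 1.8766
z = (x̄−μ₀)/SE = (57.04−54)/1.8766 = 1.6199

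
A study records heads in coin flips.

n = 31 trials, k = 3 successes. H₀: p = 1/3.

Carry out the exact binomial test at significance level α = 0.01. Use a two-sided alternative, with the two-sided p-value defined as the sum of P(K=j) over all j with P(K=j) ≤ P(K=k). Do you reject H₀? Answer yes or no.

Exact binomial: n=31, k=3, p₀=1/3=0.3333
P(X=j) = C(n,j)·p₀^j·(1−p₀)^(n−j); p = Σ P(X=j) over j with P(X=j) ≤ P(X=3)
p-value (two-sided) = 0.00373
At α=0.01: p < α → reject H₀

reject H₀: yes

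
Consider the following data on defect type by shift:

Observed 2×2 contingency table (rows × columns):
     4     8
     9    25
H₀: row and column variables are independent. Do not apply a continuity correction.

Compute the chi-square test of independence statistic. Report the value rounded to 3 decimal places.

Row totals [12, 34], col totals [13, 33], n=46
χ² = (4−3.39)²/3.39 + (8−8.61)²/8.61 + (9−9.61)²/9.61 + (25−24.39)²/24.39 = 0.2060
df = 1

test statistic = 0.206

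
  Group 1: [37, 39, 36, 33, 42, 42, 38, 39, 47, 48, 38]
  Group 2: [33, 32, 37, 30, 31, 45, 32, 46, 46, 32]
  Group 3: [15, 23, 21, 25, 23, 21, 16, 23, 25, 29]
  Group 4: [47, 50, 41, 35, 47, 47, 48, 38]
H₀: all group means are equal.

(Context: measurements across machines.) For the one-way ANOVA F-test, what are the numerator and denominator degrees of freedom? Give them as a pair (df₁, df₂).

k = 4 groups, N = 39 total
df = (k−1, N−k) = (4−1, 39−4) = (3, 35)

degrees of freedom = [3, 35]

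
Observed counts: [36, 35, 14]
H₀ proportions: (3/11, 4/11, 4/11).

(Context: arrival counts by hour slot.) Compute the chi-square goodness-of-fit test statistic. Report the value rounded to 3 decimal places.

test statistic = 16.879

n = 85; E_i = n·p_i = [23.18, 30.91, 30.91]
χ² = (36−23.18)²/23.18 + (35−30.91)²/30.91 + (14−30.91)²/30.91 = 16.8794
df = 2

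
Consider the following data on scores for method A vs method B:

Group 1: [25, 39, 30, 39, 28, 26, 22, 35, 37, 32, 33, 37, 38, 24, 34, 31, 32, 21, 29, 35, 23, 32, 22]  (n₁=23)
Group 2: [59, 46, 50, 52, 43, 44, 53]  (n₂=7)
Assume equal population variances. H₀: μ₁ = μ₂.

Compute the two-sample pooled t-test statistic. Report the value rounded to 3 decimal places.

x̄₁=30.609, s₁=5.813, n₁=23
x̄₂=49.571, s₂=5.682, n₂=7
s_p² = [22·5.813² + 6·5.682²]/28 = 33.4712
SE = √(s_p²·(1/23+1/7)) = 2.4974
t = (30.609−49.571)/2.4974 = -7.5931
df = 28

test statistic = -7.593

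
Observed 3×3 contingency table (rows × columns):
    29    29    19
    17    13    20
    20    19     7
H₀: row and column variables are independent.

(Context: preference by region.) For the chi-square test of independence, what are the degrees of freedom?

degrees of freedom = 4

df = (r−1)(c−1) = (3−1)·(3−1) = 4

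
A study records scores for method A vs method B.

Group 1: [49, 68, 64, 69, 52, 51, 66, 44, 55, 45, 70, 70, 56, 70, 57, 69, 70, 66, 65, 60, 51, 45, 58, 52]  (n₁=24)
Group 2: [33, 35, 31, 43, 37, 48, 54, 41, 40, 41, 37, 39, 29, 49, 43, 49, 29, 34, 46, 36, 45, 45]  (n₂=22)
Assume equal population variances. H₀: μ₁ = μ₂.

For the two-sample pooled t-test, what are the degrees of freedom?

degrees of freedom = 44

df = n₁ + n₂ − 2 = 24 + 22 − 2 = 44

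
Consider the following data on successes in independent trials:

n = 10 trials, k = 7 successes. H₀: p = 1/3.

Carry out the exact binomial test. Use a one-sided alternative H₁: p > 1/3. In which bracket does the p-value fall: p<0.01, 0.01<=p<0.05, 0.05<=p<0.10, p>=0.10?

p-value bracket: 0.01<=p<0.05

Exact binomial: n=10, k=7, p₀=1/3=0.3333
P(X≥7) from Σ C(n,i)·p₀^i·(1−p₀)^(n−i)
p-value (one-sided, H₁ greater) = 0.01966
→ bracket: 0.01<=p<0.05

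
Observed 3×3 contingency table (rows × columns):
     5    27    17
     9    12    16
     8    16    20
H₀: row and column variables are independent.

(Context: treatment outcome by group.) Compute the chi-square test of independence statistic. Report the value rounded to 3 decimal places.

Row totals [49, 37, 44], col totals [22, 55, 53], n=130
χ² = (5−8.29)²/8.29 + (27−20.73)²/20.73 + (17−19.98)²/19.98 + (9−6.26)²/6.26 + (12−15.65)²/15.65 + (16−15.08)²/15.08 + (8−7.45)²/7.45 + (16−18.62)²/18.62 + (20−17.94)²/17.94 = 6.3983
df = 4

test statistic = 6.398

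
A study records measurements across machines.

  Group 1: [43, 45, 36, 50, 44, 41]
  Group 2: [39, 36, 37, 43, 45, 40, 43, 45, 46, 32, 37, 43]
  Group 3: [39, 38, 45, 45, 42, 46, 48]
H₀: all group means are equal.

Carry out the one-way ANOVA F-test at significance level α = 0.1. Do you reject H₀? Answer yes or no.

Group means [43.17, 40.50, 43.29], grand mean 41.920
SSB = Σnᵢ(x̄ᵢ−x̄)² = 46.578; SSW = ΣΣ(x−x̄ᵢ)² = 399.262
MSB = 46.578/2 = 23.2890; MSW = 399.262/22 = 18.1483
F = MSB/MSW = 1.2833
df = (2, 22)
p-value (upper-tail) = 0.29708
At α=0.1: p ≥ α → fail to reject H₀

reject H₀: no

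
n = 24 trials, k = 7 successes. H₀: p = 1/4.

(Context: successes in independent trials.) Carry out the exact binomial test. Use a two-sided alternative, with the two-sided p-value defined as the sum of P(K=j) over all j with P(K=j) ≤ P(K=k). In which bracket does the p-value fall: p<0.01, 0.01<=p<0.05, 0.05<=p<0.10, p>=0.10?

p-value bracket: p>=0.10

Exact binomial: n=24, k=7, p₀=1/4=0.2500
P(X=j) = C(n,j)·p₀^j·(1−p₀)^(n−j); p = Σ P(X=j) over j with P(X=j) ≤ P(X=7)
p-value (two-sided) = 0.63924
→ bracket: p>=0.10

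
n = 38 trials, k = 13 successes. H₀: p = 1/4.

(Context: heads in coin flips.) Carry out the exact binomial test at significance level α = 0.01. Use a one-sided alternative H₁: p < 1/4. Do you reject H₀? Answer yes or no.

Exact binomial: n=38, k=13, p₀=1/4=0.2500
P(X≤13) from Σ C(n,i)·p₀^i·(1−p₀)^(n−i)
p-value (one-sided, H₁ less) = 0.92903
At α=0.01: p ≥ α → fail to reject H₀

reject H₀: no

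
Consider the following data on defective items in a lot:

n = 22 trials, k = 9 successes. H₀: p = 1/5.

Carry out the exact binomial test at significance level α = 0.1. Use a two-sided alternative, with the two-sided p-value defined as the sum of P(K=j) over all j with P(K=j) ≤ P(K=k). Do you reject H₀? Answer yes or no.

reject H₀: yes

Exact binomial: n=22, k=9, p₀=1/5=0.2000
P(X=j) = C(n,j)·p₀^j·(1−p₀)^(n−j); p = Σ P(X=j) over j with P(X=j) ≤ P(X=9)
p-value (two-sided) = 0.02752
At α=0.1: p < α → reject H₀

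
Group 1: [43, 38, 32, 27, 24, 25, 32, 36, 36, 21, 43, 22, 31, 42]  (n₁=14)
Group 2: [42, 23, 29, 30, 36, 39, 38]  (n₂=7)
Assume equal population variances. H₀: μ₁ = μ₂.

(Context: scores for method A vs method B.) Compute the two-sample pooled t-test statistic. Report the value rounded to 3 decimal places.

test statistic = -0.459

x̄₁=32.286, s₁=7.690, n₁=14
x̄₂=33.857, s₂=6.719, n₂=7
s_p² = [13·7.690² + 6·6.719²]/19 = 54.7218
SE = √(s_p²·(1/14+1/7)) = 3.4243
t = (32.286−33.857)/3.4243 = -0.4589
df = 19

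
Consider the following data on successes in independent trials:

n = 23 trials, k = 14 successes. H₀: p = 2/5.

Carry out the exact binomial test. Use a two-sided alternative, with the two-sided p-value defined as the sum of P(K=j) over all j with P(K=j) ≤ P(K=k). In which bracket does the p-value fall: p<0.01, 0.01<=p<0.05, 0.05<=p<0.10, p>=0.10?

p-value bracket: 0.05<=p<0.10

Exact binomial: n=23, k=14, p₀=2/5=0.4000
P(X=j) = C(n,j)·p₀^j·(1−p₀)^(n−j); p = Σ P(X=j) over j with P(X=j) ≤ P(X=14)
p-value (two-sided) = 0.05390
→ bracket: 0.05<=p<0.10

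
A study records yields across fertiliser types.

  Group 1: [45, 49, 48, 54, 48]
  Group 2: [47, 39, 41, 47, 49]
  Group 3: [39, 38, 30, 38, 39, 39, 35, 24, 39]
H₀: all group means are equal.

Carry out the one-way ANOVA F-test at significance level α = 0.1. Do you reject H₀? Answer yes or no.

reject H₀: yes

Group means [48.80, 44.60, 35.67], grand mean 41.474
SSB = Σnᵢ(x̄ᵢ−x̄)² = 620.737; SSW = ΣΣ(x−x̄ᵢ)² = 342.000
MSB = 620.737/2 = 310.3684; MSW = 342.000/16 = 21.3750
F = MSB/MSW = 14.5202
df = (2, 16)
p-value (upper-tail) = 0.00025
At α=0.1: p < α → reject H₀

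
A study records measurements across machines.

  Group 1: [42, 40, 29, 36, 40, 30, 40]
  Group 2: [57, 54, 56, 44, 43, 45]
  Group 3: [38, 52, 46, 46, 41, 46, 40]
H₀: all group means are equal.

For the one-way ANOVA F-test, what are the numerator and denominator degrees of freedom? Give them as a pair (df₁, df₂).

k = 3 groups, N = 20 total
df = (k−1, N−k) = (3−1, 20−3) = (2, 17)

degrees of freedom = [2, 17]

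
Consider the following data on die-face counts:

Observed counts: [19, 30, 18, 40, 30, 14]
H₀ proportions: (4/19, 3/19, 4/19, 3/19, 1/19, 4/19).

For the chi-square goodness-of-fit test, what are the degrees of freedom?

degrees of freedom = 5

df = k − 1 = 6 − 1 = 5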